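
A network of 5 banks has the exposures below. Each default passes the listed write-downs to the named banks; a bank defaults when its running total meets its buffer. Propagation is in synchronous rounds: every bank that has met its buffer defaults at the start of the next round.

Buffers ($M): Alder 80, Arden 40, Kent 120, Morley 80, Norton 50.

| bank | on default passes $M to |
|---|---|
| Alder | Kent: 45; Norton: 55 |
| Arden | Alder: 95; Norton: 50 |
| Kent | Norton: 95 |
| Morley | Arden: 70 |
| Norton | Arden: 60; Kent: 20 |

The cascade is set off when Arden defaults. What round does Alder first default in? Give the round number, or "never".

Round 1 — Arden defaults (initial).
  Alder: +95 → 95 ≥ 80
  Norton: +50 → 50 ≥ 50
Round 2 — Alder, Norton default.
  Kent: +45+20 → 65 < 120
No further defaults.

2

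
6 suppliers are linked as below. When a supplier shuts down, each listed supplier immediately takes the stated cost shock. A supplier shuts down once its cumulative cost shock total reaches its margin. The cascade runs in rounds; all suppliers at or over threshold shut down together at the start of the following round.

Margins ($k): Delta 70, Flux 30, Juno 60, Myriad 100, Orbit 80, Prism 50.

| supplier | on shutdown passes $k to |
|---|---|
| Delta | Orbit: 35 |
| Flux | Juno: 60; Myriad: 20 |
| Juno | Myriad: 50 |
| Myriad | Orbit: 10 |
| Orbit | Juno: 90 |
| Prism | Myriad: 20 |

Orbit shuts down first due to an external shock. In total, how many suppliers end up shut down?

2

Round 1 — Orbit shuts down (initial).
  Juno: +90 → 90 ≥ 60
Round 2 — Juno shuts down.
  Myriad: +50 → 50 < 100
No further shutdowns.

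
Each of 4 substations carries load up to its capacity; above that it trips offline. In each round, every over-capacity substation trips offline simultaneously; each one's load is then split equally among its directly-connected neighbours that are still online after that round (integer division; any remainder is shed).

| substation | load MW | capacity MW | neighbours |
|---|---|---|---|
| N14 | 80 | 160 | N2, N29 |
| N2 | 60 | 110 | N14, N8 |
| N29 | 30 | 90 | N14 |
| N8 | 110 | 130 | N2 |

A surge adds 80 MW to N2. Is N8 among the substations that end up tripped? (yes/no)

Round 1 — N2 at 140 > 110. N2 trips offline.
  N2 sheds 140 MW to N14, N8: 70 each.
    N14: 80+70 = 150 ≤ 160
    N8: 110+70 = 180 > 130
Round 2 — N8 trips offline.
  N8 sheds 180 MW: no online neighbours, lost.
No further trips.

yes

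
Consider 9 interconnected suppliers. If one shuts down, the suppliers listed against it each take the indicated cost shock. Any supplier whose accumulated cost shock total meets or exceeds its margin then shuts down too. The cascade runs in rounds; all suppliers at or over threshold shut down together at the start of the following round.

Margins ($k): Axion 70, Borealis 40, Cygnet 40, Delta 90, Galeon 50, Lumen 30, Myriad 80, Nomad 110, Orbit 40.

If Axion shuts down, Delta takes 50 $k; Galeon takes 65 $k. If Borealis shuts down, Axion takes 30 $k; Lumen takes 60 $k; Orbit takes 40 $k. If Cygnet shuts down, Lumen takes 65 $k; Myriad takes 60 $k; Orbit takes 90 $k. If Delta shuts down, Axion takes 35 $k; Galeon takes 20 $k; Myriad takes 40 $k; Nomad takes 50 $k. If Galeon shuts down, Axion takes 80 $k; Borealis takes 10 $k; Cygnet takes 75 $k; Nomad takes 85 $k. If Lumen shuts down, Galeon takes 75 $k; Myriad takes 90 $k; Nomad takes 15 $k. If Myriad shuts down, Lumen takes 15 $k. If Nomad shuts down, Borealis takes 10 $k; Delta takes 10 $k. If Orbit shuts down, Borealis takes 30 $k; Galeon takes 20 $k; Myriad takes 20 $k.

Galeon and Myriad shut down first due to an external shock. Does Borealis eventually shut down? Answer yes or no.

yes

Round 1 — Galeon, Myriad shut down (initial).
  Axion: +80 → 80 ≥ 70
  Borealis: +10 → 10 < 40
  Cygnet: +75 → 75 ≥ 40
  Lumen: +15 → 15 < 30
  Nomad: +85 → 85 < 110
Round 2 — Axion, Cygnet shut down.
  Delta: +50 → 50 < 90
  Lumen: +65 → 80 ≥ 30
  Orbit: +90 → 90 ≥ 40
Round 3 — Lumen, Orbit shut down.
  Borealis: +30 → 40 ≥ 40
  Nomad: +15 → 100 < 110
Round 4 — Borealis shuts down.
No further shutdowns.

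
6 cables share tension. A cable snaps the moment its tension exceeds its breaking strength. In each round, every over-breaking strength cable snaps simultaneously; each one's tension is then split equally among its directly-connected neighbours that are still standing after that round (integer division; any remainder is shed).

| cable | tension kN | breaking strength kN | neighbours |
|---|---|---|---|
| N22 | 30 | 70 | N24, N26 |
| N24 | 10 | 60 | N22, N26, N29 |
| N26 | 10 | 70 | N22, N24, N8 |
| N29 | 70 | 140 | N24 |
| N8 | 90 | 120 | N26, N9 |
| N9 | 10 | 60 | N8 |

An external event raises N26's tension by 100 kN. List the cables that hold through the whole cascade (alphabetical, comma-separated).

N22, N24, N29

Round 1 — N26 at 110 > 70. N26 snaps.
  N26 sheds 110 kN to N22, N24, N8: 36 each (2 lost).
    N22: 30+36 = 66 ≤ 70
    N24: 10+36 = 46 ≤ 60
    N8: 90+36 = 126 > 120
Round 2 — N8 snaps.
  N8 sheds 126 kN to N9: 126 each.
    N9: 10+126 = 136 > 60
Round 3 — N9 snaps.
  N9 sheds 136 kN: no online neighbours, lost.
No further breaks.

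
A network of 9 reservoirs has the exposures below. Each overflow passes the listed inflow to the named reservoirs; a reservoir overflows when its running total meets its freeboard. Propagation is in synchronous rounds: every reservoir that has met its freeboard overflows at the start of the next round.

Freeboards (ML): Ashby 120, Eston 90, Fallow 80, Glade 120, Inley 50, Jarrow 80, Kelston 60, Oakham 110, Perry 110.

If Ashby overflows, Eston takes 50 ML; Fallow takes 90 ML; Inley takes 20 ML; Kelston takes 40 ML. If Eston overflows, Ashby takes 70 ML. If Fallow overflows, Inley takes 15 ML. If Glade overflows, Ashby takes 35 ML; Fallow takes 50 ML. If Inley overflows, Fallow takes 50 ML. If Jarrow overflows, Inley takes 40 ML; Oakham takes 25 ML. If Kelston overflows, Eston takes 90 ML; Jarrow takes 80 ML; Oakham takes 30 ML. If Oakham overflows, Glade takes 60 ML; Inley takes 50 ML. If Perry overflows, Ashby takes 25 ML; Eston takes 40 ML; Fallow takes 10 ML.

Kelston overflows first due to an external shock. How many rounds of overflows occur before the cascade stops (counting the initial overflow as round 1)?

2

Round 1 — Kelston overflows (initial).
  Eston: +90 → 90 ≥ 90
  Jarrow: +80 → 80 ≥ 80
  Oakham: +30 → 30 < 110
Round 2 — Eston, Jarrow overflow.
  Ashby: +70 → 70 < 120
  Inley: +40 → 40 < 50
  Oakham: +25 → 55 < 110
No further overflows.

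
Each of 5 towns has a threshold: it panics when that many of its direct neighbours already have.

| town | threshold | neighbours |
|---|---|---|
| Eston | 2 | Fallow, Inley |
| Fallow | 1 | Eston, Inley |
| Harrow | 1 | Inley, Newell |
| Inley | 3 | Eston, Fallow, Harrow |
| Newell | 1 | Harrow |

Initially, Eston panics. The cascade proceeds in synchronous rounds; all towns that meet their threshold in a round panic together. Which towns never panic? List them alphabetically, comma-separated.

Harrow, Inley, Newell

Round 1 — Eston panics (initial).
Round 2 — checking thresholds:
  Fallow: 1 of 2 neighbours ≥ 1, panics.
  Inley: 1 of 3 neighbours < 3, holds.
Round 3 — no new panics; cascade stops.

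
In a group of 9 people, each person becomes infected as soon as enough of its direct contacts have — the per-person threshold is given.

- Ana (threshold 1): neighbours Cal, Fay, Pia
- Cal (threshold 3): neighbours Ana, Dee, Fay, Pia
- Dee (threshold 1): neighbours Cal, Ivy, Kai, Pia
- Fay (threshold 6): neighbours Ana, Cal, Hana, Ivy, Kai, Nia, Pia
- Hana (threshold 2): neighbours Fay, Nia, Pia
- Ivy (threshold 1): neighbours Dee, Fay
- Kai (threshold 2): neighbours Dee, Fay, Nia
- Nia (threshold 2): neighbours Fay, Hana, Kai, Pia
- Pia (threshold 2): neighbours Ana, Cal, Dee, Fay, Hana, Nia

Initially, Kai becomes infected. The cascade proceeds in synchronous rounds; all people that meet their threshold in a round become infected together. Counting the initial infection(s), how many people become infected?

3

Round 1 — Kai becomes infected (initial).
Round 2 — checking thresholds:
  Dee: 1 of 4 neighbours ≥ 1, becomes infected.
  Fay: 1 of 7 neighbours < 6, holds.
  Nia: 1 of 4 neighbours < 2, holds.
Round 3 — checking thresholds:
  Cal: 1 of 4 neighbours < 3, holds.
  Fay: 1 of 7 neighbours < 6, holds.
  Ivy: 1 of 2 neighbours ≥ 1, becomes infected.
  Nia: 1 of 4 neighbours < 2, holds.
  Pia: 1 of 6 neighbours < 2, holds.
Round 4 — no new infections; cascade stops.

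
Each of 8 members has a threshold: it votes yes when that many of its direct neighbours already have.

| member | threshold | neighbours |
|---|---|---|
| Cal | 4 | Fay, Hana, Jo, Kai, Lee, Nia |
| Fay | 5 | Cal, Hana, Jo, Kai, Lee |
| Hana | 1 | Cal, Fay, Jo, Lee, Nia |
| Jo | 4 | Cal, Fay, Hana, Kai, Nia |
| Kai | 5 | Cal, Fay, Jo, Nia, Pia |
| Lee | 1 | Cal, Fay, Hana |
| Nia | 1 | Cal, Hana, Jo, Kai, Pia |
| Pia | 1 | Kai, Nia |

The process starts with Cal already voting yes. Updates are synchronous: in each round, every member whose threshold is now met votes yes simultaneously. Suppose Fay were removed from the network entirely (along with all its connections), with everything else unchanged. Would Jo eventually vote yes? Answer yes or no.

no

With Fay removed:
Round 1 — Cal votes yes (initial).
Round 2 — checking thresholds:
  Hana: 1 of 4 neighbours ≥ 1, votes yes.
  Jo: 1 of 4 neighbours < 4, not yet.
  Kai: 1 of 4 neighbours < 5, not yet.
  Lee: 1 of 2 neighbours ≥ 1, votes yes.
  Nia: 1 of 5 neighbours ≥ 1, votes yes.
Round 3 — checking thresholds:
  Jo: 3 of 4 neighbours < 4, not yet.
  Kai: 2 of 4 neighbours < 5, not yet.
  Pia: 1 of 2 neighbours ≥ 1, votes yes.
Round 4 — no new yes votes; cascade stops.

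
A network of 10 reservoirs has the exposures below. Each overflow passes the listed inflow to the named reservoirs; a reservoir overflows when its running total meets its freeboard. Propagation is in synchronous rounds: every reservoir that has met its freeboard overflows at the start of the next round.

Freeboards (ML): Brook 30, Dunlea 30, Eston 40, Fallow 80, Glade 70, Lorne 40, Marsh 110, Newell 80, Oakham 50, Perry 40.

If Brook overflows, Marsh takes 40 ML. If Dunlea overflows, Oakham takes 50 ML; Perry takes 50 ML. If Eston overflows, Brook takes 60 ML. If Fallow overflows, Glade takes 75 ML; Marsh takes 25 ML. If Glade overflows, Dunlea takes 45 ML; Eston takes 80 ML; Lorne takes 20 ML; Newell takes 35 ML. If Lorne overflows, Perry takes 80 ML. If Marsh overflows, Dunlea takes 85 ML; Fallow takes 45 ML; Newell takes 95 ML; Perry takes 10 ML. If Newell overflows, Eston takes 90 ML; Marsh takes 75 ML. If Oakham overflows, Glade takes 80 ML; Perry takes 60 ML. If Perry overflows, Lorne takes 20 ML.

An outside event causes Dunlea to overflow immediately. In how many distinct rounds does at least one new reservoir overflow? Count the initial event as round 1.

Round 1 — Dunlea overflows (initial).
  Oakham: +50 → 50 ≥ 50
  Perry: +50 → 50 ≥ 40
Round 2 — Oakham, Perry overflow.
  Glade: +80 → 80 ≥ 70
  Lorne: +20 → 20 < 40
Round 3 — Glade overflows.
  Eston: +80 → 80 ≥ 40
  Lorne: +20 → 40 ≥ 40
  Newell: +35 → 35 < 80
Round 4 — Eston, Lorne overflow.
  Brook: +60 → 60 ≥ 30
Round 5 — Brook overflows.
  Marsh: +40 → 40 < 110
No further overflows.

5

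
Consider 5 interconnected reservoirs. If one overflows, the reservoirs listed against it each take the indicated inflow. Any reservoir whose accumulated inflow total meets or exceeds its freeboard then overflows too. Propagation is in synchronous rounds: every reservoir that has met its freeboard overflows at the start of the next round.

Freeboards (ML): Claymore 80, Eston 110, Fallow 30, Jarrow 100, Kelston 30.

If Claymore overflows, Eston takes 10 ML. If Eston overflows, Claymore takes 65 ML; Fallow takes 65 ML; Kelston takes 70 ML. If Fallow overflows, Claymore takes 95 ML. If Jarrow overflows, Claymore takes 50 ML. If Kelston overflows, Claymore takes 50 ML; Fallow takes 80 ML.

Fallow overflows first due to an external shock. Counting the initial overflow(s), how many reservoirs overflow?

Round 1 — Fallow overflows (initial).
  Claymore: +95 → 95 ≥ 80
Round 2 — Claymore overflows.
  Eston: +10 → 10 < 110
No further overflows.

2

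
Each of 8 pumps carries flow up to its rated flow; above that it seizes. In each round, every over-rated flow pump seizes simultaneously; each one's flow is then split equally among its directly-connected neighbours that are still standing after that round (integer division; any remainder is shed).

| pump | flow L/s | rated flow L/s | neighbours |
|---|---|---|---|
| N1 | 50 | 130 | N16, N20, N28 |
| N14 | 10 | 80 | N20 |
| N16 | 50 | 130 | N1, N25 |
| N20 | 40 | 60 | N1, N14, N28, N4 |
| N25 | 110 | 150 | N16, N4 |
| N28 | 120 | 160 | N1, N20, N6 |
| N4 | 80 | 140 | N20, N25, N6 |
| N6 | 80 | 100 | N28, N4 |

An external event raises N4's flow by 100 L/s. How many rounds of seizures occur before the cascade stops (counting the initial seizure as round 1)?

Round 1 — N4 at 180 > 140. N4 seizes.
  N4 sheds 180 L/s to N20, N25, N6: 60 each.
    N20: 40+60 = 100 > 60
    N25: 110+60 = 170 > 150
    N6: 80+60 = 140 > 100
Round 2 — N20, N25, N6 seize.
  N20 sheds 100 L/s to N1, N14, N28: 33 each (1 lost).
    N1: 50+33 = 83 ≤ 130
    N14: 10+33 = 43 ≤ 80
    N28: 120+33 = 153 ≤ 160
  N25 sheds 170 L/s to N16: 170 each.
    N16: 50+170 = 220 > 130
  N6 sheds 140 L/s to N28: 140 each.
    N28: 153+140 = 293 > 160
Round 3 — N16, N28 seize.
  N16 sheds 220 L/s to N1: 220 each.
    N1: 83+220 = 303 > 130
  N28 sheds 293 L/s to N1: 293 each.
    N1: 303+293 = 596 > 130
Round 4 — N1 seizes.
  N1 sheds 596 L/s: no online neighbours, lost.
No further seizures.

4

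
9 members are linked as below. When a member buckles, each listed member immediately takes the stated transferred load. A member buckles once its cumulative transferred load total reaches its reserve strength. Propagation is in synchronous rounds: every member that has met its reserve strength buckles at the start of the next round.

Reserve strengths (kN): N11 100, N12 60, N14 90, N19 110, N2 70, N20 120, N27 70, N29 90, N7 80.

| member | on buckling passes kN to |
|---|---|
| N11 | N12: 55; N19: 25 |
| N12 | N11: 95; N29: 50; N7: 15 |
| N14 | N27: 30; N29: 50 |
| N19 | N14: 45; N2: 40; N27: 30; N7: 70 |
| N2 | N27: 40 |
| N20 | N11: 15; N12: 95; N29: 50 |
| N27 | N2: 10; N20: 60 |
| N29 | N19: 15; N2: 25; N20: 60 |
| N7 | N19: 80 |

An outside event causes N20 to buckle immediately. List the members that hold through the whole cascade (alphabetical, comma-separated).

N14, N19, N2, N27, N7

Round 1 — N20 buckles (initial).
  N11: +15 → 15 < 100
  N12: +95 → 95 ≥ 60
  N29: +50 → 50 < 90
Round 2 — N12 buckles.
  N11: +95 → 110 ≥ 100
  N29: +50 → 100 ≥ 90
  N7: +15 → 15 < 80
Round 3 — N11, N29 buckle.
  N19: +25+15 → 40 < 110
  N2: +25 → 25 < 70
No further bucklings.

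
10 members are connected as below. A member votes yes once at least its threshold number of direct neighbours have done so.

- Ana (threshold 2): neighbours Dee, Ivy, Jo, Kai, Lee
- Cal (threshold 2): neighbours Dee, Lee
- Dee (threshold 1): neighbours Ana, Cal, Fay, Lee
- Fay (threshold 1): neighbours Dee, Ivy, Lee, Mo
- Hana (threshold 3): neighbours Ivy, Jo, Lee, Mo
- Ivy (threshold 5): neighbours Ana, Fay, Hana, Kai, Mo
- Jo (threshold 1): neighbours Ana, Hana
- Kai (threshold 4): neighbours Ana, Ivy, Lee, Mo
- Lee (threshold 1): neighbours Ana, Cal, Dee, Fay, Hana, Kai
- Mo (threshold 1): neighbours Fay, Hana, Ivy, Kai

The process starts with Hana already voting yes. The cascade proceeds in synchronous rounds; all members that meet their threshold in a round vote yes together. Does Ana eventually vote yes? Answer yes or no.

yes

Round 1 — Hana votes yes (initial).
Round 2 — checking thresholds:
  Ivy: 1 of 5 neighbours < 5, below threshold.
  Jo: 1 of 2 neighbours ≥ 1, votes yes.
  Lee: 1 of 6 neighbours ≥ 1, votes yes.
  Mo: 1 of 4 neighbours ≥ 1, votes yes.
Round 3 — checking thresholds:
  Ana: 2 of 5 neighbours ≥ 2, votes yes.
  Cal: 1 of 2 neighbours < 2, below threshold.
  Dee: 1 of 4 neighbours ≥ 1, votes yes.
  Fay: 2 of 4 neighbours ≥ 1, votes yes.
  Ivy: 2 of 5 neighbours < 5, below threshold.
  Kai: 2 of 4 neighbours < 4, below threshold.
Round 4 — checking thresholds:
  Cal: 2 of 2 neighbours ≥ 2, votes yes.
  Ivy: 4 of 5 neighbours < 5, below threshold.
  Kai: 3 of 4 neighbours < 4, below threshold.
Round 5 — no new yes votes; cascade stops.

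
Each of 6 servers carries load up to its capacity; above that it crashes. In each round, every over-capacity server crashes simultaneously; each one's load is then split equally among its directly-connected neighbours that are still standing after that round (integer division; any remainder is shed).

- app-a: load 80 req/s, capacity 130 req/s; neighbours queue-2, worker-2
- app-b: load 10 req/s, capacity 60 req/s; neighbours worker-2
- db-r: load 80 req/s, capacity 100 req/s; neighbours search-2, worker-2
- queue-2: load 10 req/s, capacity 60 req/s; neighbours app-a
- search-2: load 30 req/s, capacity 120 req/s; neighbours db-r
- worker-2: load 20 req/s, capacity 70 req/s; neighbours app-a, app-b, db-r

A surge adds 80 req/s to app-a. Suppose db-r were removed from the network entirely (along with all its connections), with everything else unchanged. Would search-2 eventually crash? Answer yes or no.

With db-r removed:
Round 1 — app-a at 160 > 130. app-a crashes.
  app-a sheds 160 req/s to queue-2, worker-2: 80 each.
    queue-2: 10+80 = 90 > 60
    worker-2: 20+80 = 100 > 70
Round 2 — queue-2, worker-2 crash.
  queue-2 sheds 90 req/s: no online neighbours, lost.
  worker-2 sheds 100 req/s to app-b: 100 each.
    app-b: 10+100 = 110 > 60
Round 3 — app-b crashes.
  app-b sheds 110 req/s: no online neighbours, lost.
No further crashes.

no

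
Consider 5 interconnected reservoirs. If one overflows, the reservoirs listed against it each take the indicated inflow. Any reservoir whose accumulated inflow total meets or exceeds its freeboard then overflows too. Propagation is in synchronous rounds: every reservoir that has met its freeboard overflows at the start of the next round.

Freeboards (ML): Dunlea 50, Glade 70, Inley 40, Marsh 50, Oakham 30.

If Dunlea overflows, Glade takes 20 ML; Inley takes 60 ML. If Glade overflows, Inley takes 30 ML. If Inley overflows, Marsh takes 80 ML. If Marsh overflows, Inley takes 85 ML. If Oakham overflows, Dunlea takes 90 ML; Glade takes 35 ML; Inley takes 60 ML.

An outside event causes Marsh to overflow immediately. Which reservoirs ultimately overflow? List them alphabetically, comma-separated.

Round 1 — Marsh overflows (initial).
  Inley: +85 → 85 ≥ 40
Round 2 — Inley overflows.
No further overflows.

Inley, Marsh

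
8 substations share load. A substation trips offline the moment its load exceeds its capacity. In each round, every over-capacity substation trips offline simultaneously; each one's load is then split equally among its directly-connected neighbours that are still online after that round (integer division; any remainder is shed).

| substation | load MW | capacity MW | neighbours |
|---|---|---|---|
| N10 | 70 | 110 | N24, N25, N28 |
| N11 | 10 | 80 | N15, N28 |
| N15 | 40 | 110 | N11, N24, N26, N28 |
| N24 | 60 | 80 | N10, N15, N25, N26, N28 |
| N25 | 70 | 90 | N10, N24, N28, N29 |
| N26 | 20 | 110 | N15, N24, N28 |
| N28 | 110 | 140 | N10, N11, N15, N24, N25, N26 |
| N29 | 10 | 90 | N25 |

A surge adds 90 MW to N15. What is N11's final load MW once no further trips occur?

77

Round 1 — N15 at 130 > 110. N15 trips offline.
  N15 sheds 130 MW to N11, N24, N26, N28: 32 each (2 lost).
    N11: 10+32 = 42 ≤ 80
    N24: 60+32 = 92 > 80
    N26: 20+32 = 52 ≤ 110
    N28: 110+32 = 142 > 140
Round 2 — N24, N28 trip offline.
  N24 sheds 92 MW to N10, N25, N26: 30 each (2 lost).
    N10: 70+30 = 100 ≤ 110
    N25: 70+30 = 100 > 90
    N26: 52+30 = 82 ≤ 110
  N28 sheds 142 MW to N10, N11, N25, N26: 35 each (2 lost).
    N10: 100+35 = 135 > 110
    N11: 42+35 = 77 ≤ 80
    N25: 100+35 = 135 > 90
    N26: 82+35 = 117 > 110
Round 3 — N10, N25, N26 trip offline.
  N10 sheds 135 MW: no online neighbours, lost.
  N25 sheds 135 MW to N29: 135 each.
    N29: 10+135 = 145 > 90
  N26 sheds 117 MW: no online neighbours, lost.
Round 4 — N29 trips offline.
  N29 sheds 145 MW: no online neighbours, lost.
No further trips.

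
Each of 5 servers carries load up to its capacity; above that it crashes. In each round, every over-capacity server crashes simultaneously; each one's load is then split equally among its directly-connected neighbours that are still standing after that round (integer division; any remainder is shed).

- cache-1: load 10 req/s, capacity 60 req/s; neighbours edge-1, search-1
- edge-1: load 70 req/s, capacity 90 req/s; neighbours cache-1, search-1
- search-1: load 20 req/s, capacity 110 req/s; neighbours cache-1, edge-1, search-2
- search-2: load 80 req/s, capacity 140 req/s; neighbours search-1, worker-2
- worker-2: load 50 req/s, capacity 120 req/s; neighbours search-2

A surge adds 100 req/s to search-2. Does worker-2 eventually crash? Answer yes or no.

yes

Round 1 — search-2 at 180 > 140. search-2 crashes.
  search-2 sheds 180 req/s to search-1, worker-2: 90 each.
    search-1: 20+90 = 110 ≤ 110
    worker-2: 50+90 = 140 > 120
Round 2 — worker-2 crashes.
  worker-2 sheds 140 req/s: no online neighbours, lost.
No further crashes.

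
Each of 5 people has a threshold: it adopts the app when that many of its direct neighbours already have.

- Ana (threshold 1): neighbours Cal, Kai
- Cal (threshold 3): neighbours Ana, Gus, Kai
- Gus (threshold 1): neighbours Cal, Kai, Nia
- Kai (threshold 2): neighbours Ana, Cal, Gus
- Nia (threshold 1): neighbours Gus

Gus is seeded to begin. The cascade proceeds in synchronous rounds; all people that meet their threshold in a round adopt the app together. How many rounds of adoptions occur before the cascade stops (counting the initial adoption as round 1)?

Round 1 — Gus adopts the app (initial).
Round 2 — checking thresholds:
  Cal: 1 of 3 neighbours < 3, not yet.
  Kai: 1 of 3 neighbours < 2, not yet.
  Nia: 1 of 1 neighbours ≥ 1, adopts the app.
Round 3 — no new adoptions; cascade stops.

2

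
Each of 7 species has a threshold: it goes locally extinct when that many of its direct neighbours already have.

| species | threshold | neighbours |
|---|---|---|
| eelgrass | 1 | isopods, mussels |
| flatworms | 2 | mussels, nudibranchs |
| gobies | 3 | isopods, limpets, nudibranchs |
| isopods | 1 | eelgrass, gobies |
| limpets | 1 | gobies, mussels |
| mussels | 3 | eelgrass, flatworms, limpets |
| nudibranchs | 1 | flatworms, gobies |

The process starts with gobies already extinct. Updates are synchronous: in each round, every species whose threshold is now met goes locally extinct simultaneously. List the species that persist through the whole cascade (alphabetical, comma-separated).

flatworms, mussels

Round 1 — gobies goes locally extinct (initial).
Round 2 — checking thresholds:
  isopods: 1 of 2 neighbours ≥ 1, goes locally extinct.
  limpets: 1 of 2 neighbours ≥ 1, goes locally extinct.
  nudibranchs: 1 of 2 neighbours ≥ 1, goes locally extinct.
Round 3 — checking thresholds:
  eelgrass: 1 of 2 neighbours ≥ 1, goes locally extinct.
  flatworms: 1 of 2 neighbours < 2, not yet.
  mussels: 1 of 3 neighbours < 3, not yet.
Round 4 — no new extinctions; cascade stops.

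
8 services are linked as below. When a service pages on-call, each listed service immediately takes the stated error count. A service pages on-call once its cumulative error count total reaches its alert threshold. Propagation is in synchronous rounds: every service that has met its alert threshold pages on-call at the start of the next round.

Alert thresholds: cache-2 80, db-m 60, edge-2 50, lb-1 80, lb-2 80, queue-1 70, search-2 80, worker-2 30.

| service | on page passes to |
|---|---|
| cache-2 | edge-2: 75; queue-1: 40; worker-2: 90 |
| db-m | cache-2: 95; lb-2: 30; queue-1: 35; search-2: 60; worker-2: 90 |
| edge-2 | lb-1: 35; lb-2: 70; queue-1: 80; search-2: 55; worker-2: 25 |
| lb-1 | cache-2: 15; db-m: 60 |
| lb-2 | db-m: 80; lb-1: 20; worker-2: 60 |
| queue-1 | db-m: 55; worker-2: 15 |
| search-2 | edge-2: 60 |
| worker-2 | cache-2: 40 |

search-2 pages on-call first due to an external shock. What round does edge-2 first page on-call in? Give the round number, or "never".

Round 1 — search-2 pages on-call (initial).
  edge-2: +60 → 60 ≥ 50
Round 2 — edge-2 pages on-call.
  lb-1: +35 → 35 < 80
  lb-2: +70 → 70 < 80
  queue-1: +80 → 80 ≥ 70
  worker-2: +25 → 25 < 30
Round 3 — queue-1 pages on-call.
  db-m: +55 → 55 < 60
  worker-2: +15 → 40 ≥ 30
Round 4 — worker-2 pages on-call.
  cache-2: +40 → 40 < 80
No further pages.

2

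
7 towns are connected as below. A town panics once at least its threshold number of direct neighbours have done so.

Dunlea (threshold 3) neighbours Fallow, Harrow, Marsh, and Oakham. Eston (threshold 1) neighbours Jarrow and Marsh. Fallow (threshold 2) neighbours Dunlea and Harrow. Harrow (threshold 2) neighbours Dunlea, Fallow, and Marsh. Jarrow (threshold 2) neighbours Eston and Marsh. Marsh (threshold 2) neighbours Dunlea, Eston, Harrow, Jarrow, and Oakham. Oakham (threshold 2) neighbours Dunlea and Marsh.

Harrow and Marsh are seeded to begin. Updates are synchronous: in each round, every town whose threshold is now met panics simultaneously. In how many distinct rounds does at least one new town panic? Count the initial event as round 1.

Round 1 — Harrow, Marsh panic (initial).
Round 2 — checking thresholds:
  Dunlea: 2 of 4 neighbours < 3, below threshold.
  Eston: 1 of 2 neighbours ≥ 1, panics.
  Fallow: 1 of 2 neighbours < 2, below threshold.
  Jarrow: 1 of 2 neighbours < 2, below threshold.
  Oakham: 1 of 2 neighbours < 2, below threshold.
Round 3 — checking thresholds:
  Dunlea: 2 of 4 neighbours < 3, below threshold.
  Fallow: 1 of 2 neighbours < 2, below threshold.
  Jarrow: 2 of 2 neighbours ≥ 2, panics.
  Oakham: 1 of 2 neighbours < 2, below threshold.
Round 4 — no new panics; cascade stops.

3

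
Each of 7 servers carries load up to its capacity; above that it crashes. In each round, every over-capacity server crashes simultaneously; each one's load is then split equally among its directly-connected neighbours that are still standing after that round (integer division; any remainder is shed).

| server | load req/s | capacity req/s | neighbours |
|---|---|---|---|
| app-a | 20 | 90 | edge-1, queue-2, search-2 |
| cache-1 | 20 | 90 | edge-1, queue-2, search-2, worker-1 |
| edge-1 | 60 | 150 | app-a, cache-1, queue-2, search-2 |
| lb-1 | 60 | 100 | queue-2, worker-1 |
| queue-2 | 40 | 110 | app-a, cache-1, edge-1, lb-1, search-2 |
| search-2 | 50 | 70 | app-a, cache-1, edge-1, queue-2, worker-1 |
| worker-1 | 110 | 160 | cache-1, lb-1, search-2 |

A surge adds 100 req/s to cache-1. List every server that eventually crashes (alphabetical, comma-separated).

Round 1 — cache-1 at 120 > 90. cache-1 crashes.
  cache-1 sheds 120 req/s to edge-1, queue-2, search-2, worker-1: 30 each.
    edge-1: 60+30 = 90 ≤ 150
    queue-2: 40+30 = 70 ≤ 110
    search-2: 50+30 = 80 > 70
    worker-1: 110+30 = 140 ≤ 160
Round 2 — search-2 crashes.
  search-2 sheds 80 req/s to app-a, edge-1, queue-2, worker-1: 20 each.
    app-a: 20+20 = 40 ≤ 90
    edge-1: 90+20 = 110 ≤ 150
    queue-2: 70+20 = 90 ≤ 110
    worker-1: 140+20 = 160 ≤ 160
No further crashes.

cache-1, search-2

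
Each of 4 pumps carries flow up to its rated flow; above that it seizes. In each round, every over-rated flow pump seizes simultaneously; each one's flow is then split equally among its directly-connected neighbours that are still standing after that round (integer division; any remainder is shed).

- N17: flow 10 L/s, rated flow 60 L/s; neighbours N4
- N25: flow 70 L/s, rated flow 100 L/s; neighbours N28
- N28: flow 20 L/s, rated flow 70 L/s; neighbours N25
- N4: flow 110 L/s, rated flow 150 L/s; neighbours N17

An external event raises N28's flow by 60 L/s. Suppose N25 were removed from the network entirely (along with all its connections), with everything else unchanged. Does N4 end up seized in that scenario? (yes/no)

no

With N25 removed:
Round 1 — N28 at 80 > 70. N28 seizes.
  N28 sheds 80 L/s: no online neighbours, lost.
No further seizures.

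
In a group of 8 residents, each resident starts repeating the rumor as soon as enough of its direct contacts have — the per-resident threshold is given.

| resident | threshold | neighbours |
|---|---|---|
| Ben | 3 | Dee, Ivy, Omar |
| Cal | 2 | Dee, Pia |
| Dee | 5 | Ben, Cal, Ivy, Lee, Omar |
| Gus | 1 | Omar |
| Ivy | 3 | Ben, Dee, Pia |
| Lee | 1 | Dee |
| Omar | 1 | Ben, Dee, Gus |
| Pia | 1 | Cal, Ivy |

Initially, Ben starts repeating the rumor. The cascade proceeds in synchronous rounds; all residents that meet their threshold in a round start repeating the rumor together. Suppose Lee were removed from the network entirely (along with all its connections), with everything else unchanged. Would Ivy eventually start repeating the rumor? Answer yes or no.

no

With Lee removed:
Round 1 — Ben starts repeating the rumor (initial).
Round 2 — checking thresholds:
  Dee: 1 of 4 neighbours < 5, below threshold.
  Ivy: 1 of 3 neighbours < 3, below threshold.
  Omar: 1 of 3 neighbours ≥ 1, starts repeating the rumor.
Round 3 — checking thresholds:
  Dee: 2 of 4 neighbours < 5, below threshold.
  Gus: 1 of 1 neighbours ≥ 1, starts repeating the rumor.
  Ivy: 1 of 3 neighbours < 3, below threshold.
Round 4 — no new spreads; cascade stops.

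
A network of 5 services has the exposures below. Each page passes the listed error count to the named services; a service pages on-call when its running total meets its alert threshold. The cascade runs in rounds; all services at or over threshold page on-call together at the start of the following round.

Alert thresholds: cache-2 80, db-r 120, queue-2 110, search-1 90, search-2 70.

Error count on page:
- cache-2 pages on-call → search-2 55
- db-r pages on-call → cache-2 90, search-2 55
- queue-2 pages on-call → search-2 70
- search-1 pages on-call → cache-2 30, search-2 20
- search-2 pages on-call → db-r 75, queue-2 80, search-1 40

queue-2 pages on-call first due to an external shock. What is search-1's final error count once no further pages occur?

40

Round 1 — queue-2 pages on-call (initial).
  search-2: +70 → 70 ≥ 70
Round 2 — search-2 pages on-call.
  db-r: +75 → 75 < 120
  search-1: +40 → 40 < 90
No further pages.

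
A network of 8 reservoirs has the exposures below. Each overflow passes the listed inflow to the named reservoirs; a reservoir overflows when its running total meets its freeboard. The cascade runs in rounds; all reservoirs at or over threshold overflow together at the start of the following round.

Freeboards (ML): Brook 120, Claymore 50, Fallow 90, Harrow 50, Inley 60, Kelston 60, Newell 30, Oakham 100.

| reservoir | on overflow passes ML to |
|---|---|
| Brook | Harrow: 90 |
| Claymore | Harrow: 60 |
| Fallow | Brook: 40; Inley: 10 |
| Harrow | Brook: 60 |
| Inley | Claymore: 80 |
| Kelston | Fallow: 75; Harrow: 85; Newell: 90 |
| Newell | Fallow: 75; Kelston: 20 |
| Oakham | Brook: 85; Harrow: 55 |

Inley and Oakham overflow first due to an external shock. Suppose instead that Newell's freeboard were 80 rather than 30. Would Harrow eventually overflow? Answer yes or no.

With Newell's freeboard at 80:
Round 1 — Inley, Oakham overflow (initial).
  Brook: +85 → 85 < 120
  Claymore: +80 → 80 ≥ 50
  Harrow: +55 → 55 ≥ 50
Round 2 — Claymore, Harrow overflow.
  Brook: +60 → 145 ≥ 120
Round 3 — Brook overflows.
No further overflows.

yes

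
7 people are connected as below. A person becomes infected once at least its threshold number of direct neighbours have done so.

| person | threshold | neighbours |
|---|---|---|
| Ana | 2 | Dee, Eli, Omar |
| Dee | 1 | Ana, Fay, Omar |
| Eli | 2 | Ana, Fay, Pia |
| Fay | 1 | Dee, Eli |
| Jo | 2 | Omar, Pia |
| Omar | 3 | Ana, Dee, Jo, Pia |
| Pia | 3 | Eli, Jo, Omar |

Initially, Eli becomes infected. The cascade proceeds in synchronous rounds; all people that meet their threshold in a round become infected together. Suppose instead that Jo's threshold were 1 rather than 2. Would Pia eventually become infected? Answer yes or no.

With Jo's threshold at 1:
Round 1 — Eli becomes infected (initial).
Round 2 — checking thresholds:
  Ana: 1 of 3 neighbours < 2, below threshold.
  Fay: 1 of 2 neighbours ≥ 1, becomes infected.
  Pia: 1 of 3 neighbours < 3, below threshold.
Round 3 — checking thresholds:
  Ana: 1 of 3 neighbours < 2, below threshold.
  Dee: 1 of 3 neighbours ≥ 1, becomes infected.
  Pia: 1 of 3 neighbours < 3, below threshold.
Round 4 — checking thresholds:
  Ana: 2 of 3 neighbours ≥ 2, becomes infected.
  Omar: 1 of 4 neighbours < 3, below threshold.
  Pia: 1 of 3 neighbours < 3, below threshold.
Round 5 — no new infections; cascade stops.

no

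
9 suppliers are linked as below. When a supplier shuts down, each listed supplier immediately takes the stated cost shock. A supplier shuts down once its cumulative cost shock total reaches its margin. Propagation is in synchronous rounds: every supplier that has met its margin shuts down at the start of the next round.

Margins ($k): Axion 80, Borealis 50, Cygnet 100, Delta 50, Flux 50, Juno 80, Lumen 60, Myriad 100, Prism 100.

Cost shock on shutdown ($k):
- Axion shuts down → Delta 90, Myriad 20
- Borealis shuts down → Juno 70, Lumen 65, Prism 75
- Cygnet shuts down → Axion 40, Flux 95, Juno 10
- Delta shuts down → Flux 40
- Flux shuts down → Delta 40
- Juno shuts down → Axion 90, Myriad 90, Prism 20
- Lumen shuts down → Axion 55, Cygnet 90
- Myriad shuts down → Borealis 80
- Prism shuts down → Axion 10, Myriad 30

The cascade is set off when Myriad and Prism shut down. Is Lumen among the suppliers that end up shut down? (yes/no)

Round 1 — Myriad, Prism shut down (initial).
  Axion: +10 → 10 < 80
  Borealis: +80 → 80 ≥ 50
Round 2 — Borealis shuts down.
  Juno: +70 → 70 < 80
  Lumen: +65 → 65 ≥ 60
Round 3 — Lumen shuts down.
  Axion: +55 → 65 < 80
  Cygnet: +90 → 90 < 100
No further shutdowns.

yes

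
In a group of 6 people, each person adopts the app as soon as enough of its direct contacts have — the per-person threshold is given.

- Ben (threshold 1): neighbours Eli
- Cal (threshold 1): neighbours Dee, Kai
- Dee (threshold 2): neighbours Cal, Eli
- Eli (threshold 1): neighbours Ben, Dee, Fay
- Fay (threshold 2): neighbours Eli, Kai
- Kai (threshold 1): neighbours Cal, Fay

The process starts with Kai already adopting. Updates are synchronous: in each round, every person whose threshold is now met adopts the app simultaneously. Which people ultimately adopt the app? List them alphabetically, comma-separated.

Cal, Kai

Round 1 — Kai adopts the app (initial).
Round 2 — checking thresholds:
  Cal: 1 of 2 neighbours ≥ 1, adopts the app.
  Fay: 1 of 2 neighbours < 2, holds.
Round 3 — no new adoptions; cascade stops.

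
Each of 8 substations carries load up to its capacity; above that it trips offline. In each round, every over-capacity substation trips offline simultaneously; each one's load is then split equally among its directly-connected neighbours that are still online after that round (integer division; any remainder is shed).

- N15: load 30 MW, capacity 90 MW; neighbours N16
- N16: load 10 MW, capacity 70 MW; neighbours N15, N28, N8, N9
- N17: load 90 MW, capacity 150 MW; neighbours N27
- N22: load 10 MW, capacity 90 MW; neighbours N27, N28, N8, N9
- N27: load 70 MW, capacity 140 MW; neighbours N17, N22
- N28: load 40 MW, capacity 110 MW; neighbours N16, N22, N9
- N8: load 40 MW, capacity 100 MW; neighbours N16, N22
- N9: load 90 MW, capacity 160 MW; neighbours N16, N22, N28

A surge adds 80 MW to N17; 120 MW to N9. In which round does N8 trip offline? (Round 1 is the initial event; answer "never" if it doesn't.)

Round 1 — N17 at 170 > 150; N9 at 210 > 160. N17, N9 trip offline.
  N17 sheds 170 MW to N27: 170 each.
    N27: 70+170 = 240 > 140
  N9 sheds 210 MW to N16, N22, N28: 70 each.
    N16: 10+70 = 80 > 70
    N22: 10+70 = 80 ≤ 90
    N28: 40+70 = 110 ≤ 110
Round 2 — N16, N27 trip offline.
  N16 sheds 80 MW to N15, N28, N8: 26 each (2 lost).
    N15: 30+26 = 56 ≤ 90
    N28: 110+26 = 136 > 110
    N8: 40+26 = 66 ≤ 100
  N27 sheds 240 MW to N22: 240 each.
    N22: 80+240 = 320 > 90
Round 3 — N22, N28 trip offline.
  N22 sheds 320 MW to N8: 320 each.
    N8: 66+320 = 386 > 100
  N28 sheds 136 MW: no online neighbours, lost.
Round 4 — N8 trips offline.
  N8 sheds 386 MW: no online neighbours, lost.
No further trips.

4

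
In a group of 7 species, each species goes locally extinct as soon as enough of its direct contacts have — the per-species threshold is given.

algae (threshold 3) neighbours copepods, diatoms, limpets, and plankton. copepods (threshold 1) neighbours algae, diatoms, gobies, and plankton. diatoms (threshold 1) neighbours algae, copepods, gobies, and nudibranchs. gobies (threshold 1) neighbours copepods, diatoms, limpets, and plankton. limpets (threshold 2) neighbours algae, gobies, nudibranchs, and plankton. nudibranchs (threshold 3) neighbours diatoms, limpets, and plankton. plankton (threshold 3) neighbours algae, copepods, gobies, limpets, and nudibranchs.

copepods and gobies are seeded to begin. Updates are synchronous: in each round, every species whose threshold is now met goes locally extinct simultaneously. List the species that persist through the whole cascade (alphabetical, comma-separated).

Round 1 — copepods, gobies go locally extinct (initial).
Round 2 — checking thresholds:
  algae: 1 of 4 neighbours < 3, not yet.
  diatoms: 2 of 4 neighbours ≥ 1, goes locally extinct.
  limpets: 1 of 4 neighbours < 2, not yet.
  plankton: 2 of 5 neighbours < 3, not yet.
Round 3 — no new extinctions; cascade stops.

algae, limpets, nudibranchs, plankton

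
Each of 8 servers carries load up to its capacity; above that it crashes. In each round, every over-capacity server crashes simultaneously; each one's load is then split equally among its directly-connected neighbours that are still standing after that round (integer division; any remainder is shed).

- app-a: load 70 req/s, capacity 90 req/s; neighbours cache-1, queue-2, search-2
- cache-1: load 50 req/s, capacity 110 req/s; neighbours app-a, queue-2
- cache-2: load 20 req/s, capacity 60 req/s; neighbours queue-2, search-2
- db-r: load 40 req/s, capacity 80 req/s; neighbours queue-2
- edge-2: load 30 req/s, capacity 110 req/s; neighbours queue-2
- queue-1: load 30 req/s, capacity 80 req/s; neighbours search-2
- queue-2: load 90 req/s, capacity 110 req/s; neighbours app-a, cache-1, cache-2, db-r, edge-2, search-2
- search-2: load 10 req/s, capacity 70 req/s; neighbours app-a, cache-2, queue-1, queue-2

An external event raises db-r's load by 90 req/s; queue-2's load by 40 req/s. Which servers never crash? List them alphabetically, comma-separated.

Round 1 — db-r at 130 > 80; queue-2 at 130 > 110. db-r, queue-2 crash.
  db-r sheds 130 req/s: no online neighbours, lost.
  queue-2 sheds 130 req/s to app-a, cache-1, cache-2, edge-2, search-2: 26 each.
    app-a: 70+26 = 96 > 90
    cache-1: 50+26 = 76 ≤ 110
    cache-2: 20+26 = 46 ≤ 60
    edge-2: 30+26 = 56 ≤ 110
    search-2: 10+26 = 36 ≤ 70
Round 2 — app-a crashes.
  app-a sheds 96 req/s to cache-1, search-2: 48 each.
    cache-1: 76+48 = 124 > 110
    search-2: 36+48 = 84 > 70
Round 3 — cache-1, search-2 crash.
  cache-1 sheds 124 req/s: no online neighbours, lost.
  search-2 sheds 84 req/s to cache-2, queue-1: 42 each.
    cache-2: 46+42 = 88 > 60
    queue-1: 30+42 = 72 ≤ 80
Round 4 — cache-2 crashes.
  cache-2 sheds 88 req/s: no online neighbours, lost.
No further crashes.

edge-2, queue-1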